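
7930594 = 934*8491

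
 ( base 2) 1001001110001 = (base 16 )1271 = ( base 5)122341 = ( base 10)4721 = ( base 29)5HN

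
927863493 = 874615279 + 53248214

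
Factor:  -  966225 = - 3^1*5^2*13^1*991^1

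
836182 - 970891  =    -  134709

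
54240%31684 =22556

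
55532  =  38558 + 16974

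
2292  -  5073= -2781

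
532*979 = 520828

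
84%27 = 3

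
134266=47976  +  86290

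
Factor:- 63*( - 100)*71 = 2^2*3^2*5^2*7^1*71^1 = 447300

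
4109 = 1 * 4109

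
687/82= 8 + 31/82= 8.38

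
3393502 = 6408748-3015246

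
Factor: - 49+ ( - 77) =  - 126= -2^1*3^2 * 7^1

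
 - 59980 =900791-960771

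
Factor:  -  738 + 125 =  - 613^1 = -  613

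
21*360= 7560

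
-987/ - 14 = 70+1/2 = 70.50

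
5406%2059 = 1288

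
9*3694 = 33246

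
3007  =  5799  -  2792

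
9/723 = 3/241 =0.01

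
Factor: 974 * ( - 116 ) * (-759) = 85754856 = 2^3*3^1*11^1*23^1*29^1*487^1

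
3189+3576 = 6765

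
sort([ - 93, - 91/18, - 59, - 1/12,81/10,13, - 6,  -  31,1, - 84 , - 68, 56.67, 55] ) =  [  -  93, - 84 ,- 68, - 59,-31, - 6, - 91/18, - 1/12, 1,81/10 , 13, 55, 56.67] 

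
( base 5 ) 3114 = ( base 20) 109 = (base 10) 409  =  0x199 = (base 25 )G9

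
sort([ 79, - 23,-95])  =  [-95, - 23,79]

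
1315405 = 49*26845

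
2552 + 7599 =10151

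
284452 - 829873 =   -  545421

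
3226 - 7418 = - 4192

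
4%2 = 0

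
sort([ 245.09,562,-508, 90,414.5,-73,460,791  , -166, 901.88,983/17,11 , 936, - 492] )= [ - 508, - 492, - 166, - 73,11,983/17,90,245.09,414.5, 460,562,791,901.88, 936 ] 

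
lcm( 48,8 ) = 48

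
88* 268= 23584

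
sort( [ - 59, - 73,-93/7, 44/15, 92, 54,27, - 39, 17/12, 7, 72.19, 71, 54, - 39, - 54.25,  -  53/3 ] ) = [- 73, - 59, - 54.25, - 39, - 39, - 53/3,  -  93/7, 17/12, 44/15, 7,27,54, 54,71,72.19, 92]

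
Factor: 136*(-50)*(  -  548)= 3726400 = 2^6*5^2*17^1*137^1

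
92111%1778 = 1433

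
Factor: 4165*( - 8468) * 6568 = -2^5*5^1*7^2*  17^1*29^1*73^1* 821^1 = -231648236960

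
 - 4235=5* ( - 847) 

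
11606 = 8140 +3466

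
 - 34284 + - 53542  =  - 87826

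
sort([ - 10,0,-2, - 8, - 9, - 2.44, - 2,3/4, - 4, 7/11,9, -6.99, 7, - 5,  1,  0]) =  [-10,  -  9, - 8 , - 6.99, - 5, - 4, - 2.44, -2,-2, 0, 0,7/11,3/4, 1,7, 9 ]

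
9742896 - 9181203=561693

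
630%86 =28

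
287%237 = 50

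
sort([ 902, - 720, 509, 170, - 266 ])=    [ - 720, - 266,  170,509,  902]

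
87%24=15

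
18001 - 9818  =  8183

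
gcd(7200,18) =18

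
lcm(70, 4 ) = 140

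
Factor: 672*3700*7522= 2^8*3^1*5^2*7^1 * 37^1*3761^1=18702700800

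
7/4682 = 7/4682  =  0.00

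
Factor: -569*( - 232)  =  2^3*29^1*569^1=132008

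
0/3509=0 = 0.00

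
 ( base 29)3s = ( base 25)4F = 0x73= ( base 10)115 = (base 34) 3D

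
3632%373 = 275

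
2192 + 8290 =10482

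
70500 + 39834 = 110334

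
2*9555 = 19110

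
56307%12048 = 8115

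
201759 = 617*327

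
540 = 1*540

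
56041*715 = 40069315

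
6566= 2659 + 3907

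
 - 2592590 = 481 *( - 5390 )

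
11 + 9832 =9843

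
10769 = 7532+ 3237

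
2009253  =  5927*339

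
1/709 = 1/709 = 0.00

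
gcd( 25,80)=5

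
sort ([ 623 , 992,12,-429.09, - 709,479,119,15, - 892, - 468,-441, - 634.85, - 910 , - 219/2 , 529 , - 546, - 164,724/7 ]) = [ - 910,  -  892, - 709, - 634.85, - 546, - 468, - 441, - 429.09,-164, - 219/2, 12, 15,724/7,  119, 479, 529, 623,992]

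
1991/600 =3 + 191/600 = 3.32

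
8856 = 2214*4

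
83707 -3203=80504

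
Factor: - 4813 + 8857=4044  =  2^2*3^1 * 337^1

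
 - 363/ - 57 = 6 + 7/19=6.37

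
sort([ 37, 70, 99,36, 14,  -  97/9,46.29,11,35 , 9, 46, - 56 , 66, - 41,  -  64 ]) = [  -  64 , - 56, - 41, - 97/9, 9, 11, 14,35,36, 37, 46, 46.29,66 , 70, 99]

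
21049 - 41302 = -20253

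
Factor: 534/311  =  2^1*3^1*89^1*311^( - 1)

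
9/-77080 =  - 1 + 77071/77080 = - 0.00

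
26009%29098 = 26009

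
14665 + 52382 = 67047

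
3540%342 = 120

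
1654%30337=1654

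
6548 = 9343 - 2795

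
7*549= 3843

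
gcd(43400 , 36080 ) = 40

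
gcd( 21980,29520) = 20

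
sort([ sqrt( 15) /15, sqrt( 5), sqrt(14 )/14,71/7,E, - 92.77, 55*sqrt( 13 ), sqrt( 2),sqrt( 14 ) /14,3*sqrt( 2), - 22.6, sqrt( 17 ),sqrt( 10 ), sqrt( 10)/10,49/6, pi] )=[ - 92.77,-22.6,  sqrt( 15 )/15,sqrt( 14 ) /14 , sqrt( 14 )/14, sqrt( 10) /10 , sqrt (2 ),sqrt( 5 ), E,pi, sqrt( 10), sqrt( 17),3 *sqrt(2), 49/6, 71/7, 55*sqrt( 13 )]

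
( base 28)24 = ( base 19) 33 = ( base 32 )1s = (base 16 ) 3c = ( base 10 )60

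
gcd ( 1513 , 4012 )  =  17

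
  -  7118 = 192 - 7310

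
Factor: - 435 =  - 3^1*5^1 * 29^1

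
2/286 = 1/143 = 0.01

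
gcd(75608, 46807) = 1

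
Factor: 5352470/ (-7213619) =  - 2^1 * 5^1 * 7^( - 1) * 53^1 * 107^( - 1 )*9631^(-1)*10099^1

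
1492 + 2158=3650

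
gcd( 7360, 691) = 1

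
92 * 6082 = 559544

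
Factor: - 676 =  - 2^2*13^2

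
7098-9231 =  - 2133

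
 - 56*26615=-1490440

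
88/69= 1+ 19/69 = 1.28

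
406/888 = 203/444= 0.46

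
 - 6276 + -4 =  - 6280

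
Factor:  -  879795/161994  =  -315/58 = - 2^(-1)*3^2*5^1 *7^1*29^( - 1 ) 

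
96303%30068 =6099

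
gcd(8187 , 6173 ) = 1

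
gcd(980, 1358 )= 14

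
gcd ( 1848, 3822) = 42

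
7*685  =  4795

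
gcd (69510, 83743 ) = 331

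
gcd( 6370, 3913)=91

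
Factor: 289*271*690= 54040110 = 2^1*3^1*5^1 * 17^2*23^1*271^1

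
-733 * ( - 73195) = 53651935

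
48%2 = 0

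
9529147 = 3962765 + 5566382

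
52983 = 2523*21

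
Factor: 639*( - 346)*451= - 2^1 * 3^2*11^1*41^1*71^1*173^1=- 99713394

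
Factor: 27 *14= 2^1*3^3*7^1 =378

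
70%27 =16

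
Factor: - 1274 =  - 2^1*7^2*13^1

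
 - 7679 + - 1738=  -9417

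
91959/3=30653 = 30653.00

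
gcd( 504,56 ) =56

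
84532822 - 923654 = 83609168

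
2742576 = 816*3361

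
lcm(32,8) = 32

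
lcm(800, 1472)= 36800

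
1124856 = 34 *33084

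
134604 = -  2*( - 67302)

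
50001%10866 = 6537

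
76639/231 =331 + 178/231 = 331.77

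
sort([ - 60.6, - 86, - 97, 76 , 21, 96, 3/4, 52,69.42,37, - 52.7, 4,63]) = [ - 97, - 86,  -  60.6, - 52.7, 3/4,4, 21,  37 , 52, 63, 69.42, 76,96 ] 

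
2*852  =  1704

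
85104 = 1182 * 72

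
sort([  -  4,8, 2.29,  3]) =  [ - 4, 2.29, 3,8 ]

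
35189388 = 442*79614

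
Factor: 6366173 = 11^3*4783^1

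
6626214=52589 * 126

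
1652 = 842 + 810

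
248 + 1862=2110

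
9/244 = 9/244 = 0.04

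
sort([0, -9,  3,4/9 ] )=[ - 9,0  ,  4/9,3]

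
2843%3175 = 2843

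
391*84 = 32844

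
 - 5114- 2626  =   - 7740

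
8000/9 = 888 + 8/9 = 888.89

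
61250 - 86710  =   - 25460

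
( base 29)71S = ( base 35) 4TT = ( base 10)5944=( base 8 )13470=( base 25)9cj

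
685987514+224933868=910921382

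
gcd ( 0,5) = 5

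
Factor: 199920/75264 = 2^(- 5 )*5^1*17^1 = 85/32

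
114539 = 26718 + 87821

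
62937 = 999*63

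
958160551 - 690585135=267575416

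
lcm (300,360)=1800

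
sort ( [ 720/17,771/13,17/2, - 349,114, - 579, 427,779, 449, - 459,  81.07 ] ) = [-579, - 459, - 349,17/2,720/17,771/13,81.07,114, 427, 449,779 ] 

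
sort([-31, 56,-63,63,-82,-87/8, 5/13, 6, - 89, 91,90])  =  [- 89,- 82, - 63, - 31, - 87/8, 5/13,6,  56, 63, 90,91]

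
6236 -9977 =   -  3741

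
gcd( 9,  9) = 9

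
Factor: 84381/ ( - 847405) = - 3^1 *5^( -1)*11^1 * 13^( - 1) * 2557^1  *  13037^( - 1)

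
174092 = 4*43523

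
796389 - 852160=- 55771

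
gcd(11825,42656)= 43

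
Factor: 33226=2^1*37^1*449^1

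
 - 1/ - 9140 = 1/9140 = 0.00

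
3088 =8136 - 5048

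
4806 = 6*801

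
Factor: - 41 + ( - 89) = -130 = - 2^1*5^1*13^1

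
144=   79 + 65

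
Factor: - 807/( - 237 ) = 269/79 =79^( - 1 )*269^1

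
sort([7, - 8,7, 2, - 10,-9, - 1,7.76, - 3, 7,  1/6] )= [ - 10,  -  9, - 8, - 3, - 1, 1/6,2, 7, 7 , 7, 7.76]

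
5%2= 1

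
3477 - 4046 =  -569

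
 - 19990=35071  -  55061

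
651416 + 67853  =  719269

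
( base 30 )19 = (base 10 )39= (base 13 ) 30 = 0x27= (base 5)124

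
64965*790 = 51322350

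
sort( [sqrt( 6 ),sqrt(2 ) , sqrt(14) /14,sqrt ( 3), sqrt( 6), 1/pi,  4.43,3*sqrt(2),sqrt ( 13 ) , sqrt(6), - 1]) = [ - 1,  sqrt (14) /14,  1/pi , sqrt( 2 ), sqrt(3 ),sqrt( 6),sqrt(6 ),sqrt (6), sqrt(13 ), 3*sqrt(2 ), 4.43 ]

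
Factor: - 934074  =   - 2^1*3^2 *51893^1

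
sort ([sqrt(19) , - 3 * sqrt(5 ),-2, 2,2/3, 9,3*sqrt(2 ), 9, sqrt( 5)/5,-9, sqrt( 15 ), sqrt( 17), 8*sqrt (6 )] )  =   [-9, - 3*sqrt(5), - 2, sqrt(5 ) /5, 2/3, 2, sqrt (15), sqrt( 17 ), 3*sqrt( 2), sqrt( 19 ),9, 9 , 8 *sqrt( 6 ) ] 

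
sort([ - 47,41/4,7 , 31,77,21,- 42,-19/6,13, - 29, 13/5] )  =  [ - 47, - 42, - 29, - 19/6 , 13/5, 7,41/4 , 13, 21,31 , 77]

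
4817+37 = 4854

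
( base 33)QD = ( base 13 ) 520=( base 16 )367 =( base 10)871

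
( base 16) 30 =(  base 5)143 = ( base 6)120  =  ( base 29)1j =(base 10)48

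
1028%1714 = 1028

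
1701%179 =90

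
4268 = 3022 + 1246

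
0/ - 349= 0/1 = - 0.00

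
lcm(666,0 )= 0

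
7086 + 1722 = 8808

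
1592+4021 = 5613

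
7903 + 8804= 16707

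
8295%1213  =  1017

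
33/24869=33/24869 = 0.00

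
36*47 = 1692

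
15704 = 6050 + 9654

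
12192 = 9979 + 2213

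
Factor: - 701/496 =-2^(  -  4 )*31^(-1)*701^1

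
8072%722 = 130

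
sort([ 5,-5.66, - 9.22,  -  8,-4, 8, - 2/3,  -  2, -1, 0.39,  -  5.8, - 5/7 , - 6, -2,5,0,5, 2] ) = [ - 9.22, - 8,  -  6,-5.8, - 5.66,-4 , -2, - 2, - 1, - 5/7, - 2/3 , 0, 0.39,2, 5, 5,5,8]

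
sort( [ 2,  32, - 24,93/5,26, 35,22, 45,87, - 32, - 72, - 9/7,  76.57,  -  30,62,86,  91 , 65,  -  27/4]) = [ - 72, - 32, - 30, - 24, - 27/4 , - 9/7 , 2, 93/5,22, 26, 32,  35,45, 62,65,76.57,86,87,91] 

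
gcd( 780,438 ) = 6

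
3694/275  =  3694/275 = 13.43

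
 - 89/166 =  - 89/166=-0.54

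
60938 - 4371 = 56567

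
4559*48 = 218832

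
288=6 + 282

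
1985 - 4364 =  - 2379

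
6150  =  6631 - 481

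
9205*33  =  303765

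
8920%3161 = 2598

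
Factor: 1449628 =2^2 *362407^1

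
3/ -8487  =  -1+2828/2829  =  - 0.00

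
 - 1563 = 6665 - 8228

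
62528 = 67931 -5403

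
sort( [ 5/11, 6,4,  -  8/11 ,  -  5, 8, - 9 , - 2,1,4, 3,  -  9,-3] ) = [ - 9,  -  9, - 5, - 3, -2, - 8/11, 5/11 , 1 , 3, 4,4,  6,8 ] 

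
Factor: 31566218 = 2^1 *15783109^1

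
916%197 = 128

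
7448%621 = 617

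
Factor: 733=733^1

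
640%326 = 314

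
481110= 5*96222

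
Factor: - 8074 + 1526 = -2^2*1637^1= - 6548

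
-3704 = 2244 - 5948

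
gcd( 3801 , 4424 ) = 7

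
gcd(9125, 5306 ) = 1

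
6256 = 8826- 2570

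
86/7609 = 86/7609 = 0.01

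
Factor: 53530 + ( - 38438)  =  15092 = 2^2*7^3 * 11^1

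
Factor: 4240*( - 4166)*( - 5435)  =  96002970400 = 2^5* 5^2*53^1 * 1087^1*2083^1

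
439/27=16 + 7/27=16.26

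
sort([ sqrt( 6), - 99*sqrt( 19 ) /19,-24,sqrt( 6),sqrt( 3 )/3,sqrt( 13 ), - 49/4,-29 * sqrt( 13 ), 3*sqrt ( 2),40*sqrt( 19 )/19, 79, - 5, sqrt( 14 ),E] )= [ - 29*sqrt( 13 ),-24 , - 99*sqrt( 19 )/19,-49/4, - 5, sqrt( 3)/3, sqrt( 6), sqrt(6 ) , E,  sqrt( 13 ),sqrt( 14 ), 3* sqrt(2 ),40 *sqrt( 19 )/19, 79] 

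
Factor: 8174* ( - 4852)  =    -  39660248 = - 2^3*61^1 * 67^1*1213^1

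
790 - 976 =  - 186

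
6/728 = 3/364 = 0.01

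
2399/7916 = 2399/7916 = 0.30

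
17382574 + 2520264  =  19902838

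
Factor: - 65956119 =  - 3^1 * 21985373^1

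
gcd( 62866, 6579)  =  731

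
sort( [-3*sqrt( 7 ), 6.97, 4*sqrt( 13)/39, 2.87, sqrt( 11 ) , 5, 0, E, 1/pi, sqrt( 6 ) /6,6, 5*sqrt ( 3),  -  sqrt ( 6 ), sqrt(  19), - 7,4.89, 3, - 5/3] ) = [ - 3 * sqrt( 7) , - 7, - sqrt( 6), - 5/3, 0,1/pi,  4*sqrt(13)/39, sqrt( 6 )/6, E, 2.87 , 3 , sqrt(11 ),sqrt(19),4.89  ,  5,6,6.97, 5*sqrt(3 )]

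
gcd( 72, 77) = 1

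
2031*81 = 164511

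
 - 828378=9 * (-92042) 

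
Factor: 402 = 2^1*3^1*67^1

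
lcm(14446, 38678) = 1199018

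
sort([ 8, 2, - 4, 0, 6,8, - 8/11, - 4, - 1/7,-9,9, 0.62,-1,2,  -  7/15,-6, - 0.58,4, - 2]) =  [ - 9, - 6, - 4, - 4, -2, - 1, - 8/11, - 0.58,-7/15, - 1/7,0,0.62, 2  ,  2, 4,  6, 8, 8,9 ] 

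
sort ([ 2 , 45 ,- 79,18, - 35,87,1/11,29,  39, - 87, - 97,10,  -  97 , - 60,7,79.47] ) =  [ - 97, - 97, - 87, - 79, -60, - 35,1/11, 2,7,10,18, 29, 39, 45,79.47,87]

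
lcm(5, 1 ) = 5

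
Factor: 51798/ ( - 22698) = -3^( - 1)*13^( - 1)  *  89^1 = - 89/39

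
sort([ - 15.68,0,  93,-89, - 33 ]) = [ - 89, - 33, -15.68, 0, 93 ]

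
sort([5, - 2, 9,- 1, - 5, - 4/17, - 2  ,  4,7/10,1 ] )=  [ - 5, - 2, - 2, - 1, - 4/17, 7/10, 1, 4,5, 9 ] 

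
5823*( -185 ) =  - 1077255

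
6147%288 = 99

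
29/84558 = 29/84558= 0.00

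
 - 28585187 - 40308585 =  - 68893772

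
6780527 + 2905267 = 9685794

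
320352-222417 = 97935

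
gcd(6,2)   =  2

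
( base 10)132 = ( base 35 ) 3r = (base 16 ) 84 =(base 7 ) 246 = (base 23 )5h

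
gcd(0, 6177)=6177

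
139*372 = 51708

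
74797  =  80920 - 6123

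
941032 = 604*1558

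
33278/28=1188 + 1/2 = 1188.50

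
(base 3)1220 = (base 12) 43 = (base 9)56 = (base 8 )63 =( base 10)51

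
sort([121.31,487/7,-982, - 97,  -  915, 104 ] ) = [ - 982, - 915, - 97 , 487/7,  104,  121.31 ]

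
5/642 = 5/642   =  0.01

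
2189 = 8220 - 6031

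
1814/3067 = 1814/3067  =  0.59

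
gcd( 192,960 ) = 192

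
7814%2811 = 2192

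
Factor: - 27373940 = -2^2*5^1 *11^1*124427^1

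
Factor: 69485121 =3^5*269^1*1063^1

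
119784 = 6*19964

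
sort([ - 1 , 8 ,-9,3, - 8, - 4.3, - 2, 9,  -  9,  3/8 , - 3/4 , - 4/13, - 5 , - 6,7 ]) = [ - 9,-9 , - 8, - 6,-5, - 4.3 , - 2,-1, - 3/4, - 4/13, 3/8 , 3, 7 , 8 , 9 ]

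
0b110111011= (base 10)443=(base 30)en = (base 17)191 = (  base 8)673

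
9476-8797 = 679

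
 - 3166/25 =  - 3166/25 = - 126.64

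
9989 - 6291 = 3698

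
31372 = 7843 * 4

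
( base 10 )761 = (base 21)1F5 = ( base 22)1CD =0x2f9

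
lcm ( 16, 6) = 48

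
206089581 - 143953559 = 62136022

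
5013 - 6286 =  - 1273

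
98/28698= 49/14349 = 0.00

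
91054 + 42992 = 134046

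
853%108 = 97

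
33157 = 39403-6246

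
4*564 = 2256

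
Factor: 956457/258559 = 3^2*7^ (  -  1) * 43^( -1)*859^(-1)*106273^1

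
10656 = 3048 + 7608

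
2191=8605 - 6414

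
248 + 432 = 680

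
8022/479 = 16 + 358/479 = 16.75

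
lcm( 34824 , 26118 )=104472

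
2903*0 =0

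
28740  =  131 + 28609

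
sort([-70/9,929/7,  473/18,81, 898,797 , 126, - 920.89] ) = [ - 920.89, - 70/9,  473/18, 81,  126,929/7, 797,898]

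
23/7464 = 23/7464 = 0.00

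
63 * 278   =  17514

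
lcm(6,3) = 6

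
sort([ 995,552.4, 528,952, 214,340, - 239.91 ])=[ - 239.91,214,340 , 528,552.4,  952,995 ]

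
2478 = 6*413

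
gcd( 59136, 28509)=3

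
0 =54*0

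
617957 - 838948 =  - 220991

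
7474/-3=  - 2492 +2/3 = - 2491.33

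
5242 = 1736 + 3506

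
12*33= 396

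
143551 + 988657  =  1132208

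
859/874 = 859/874 = 0.98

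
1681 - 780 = 901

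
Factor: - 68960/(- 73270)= 2^4*17^( -1 )= 16/17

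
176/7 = 25+ 1/7 = 25.14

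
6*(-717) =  - 4302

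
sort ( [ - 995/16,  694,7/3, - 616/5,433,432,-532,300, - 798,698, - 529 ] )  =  [ - 798, -532, - 529, - 616/5, - 995/16,7/3, 300,432,433,694,698 ] 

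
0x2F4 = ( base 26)132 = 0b1011110100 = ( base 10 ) 756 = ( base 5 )11011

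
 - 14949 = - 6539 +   -  8410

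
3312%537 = 90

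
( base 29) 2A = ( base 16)44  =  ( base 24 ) 2K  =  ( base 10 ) 68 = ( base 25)2I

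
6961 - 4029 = 2932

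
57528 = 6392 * 9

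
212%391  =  212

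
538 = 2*269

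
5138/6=2569/3 = 856.33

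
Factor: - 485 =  - 5^1*97^1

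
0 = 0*17094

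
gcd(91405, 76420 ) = 5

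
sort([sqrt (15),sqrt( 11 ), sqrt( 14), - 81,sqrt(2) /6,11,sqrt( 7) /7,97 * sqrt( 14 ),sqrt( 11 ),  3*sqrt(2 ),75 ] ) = [-81,sqrt ( 2 )/6,sqrt( 7)/7, sqrt( 11),sqrt(11 ),sqrt(  14 ), sqrt( 15 ), 3*sqrt(2), 11,75,97*sqrt (14) ] 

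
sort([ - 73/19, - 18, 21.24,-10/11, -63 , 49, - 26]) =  [ -63,-26 , - 18,-73/19, - 10/11, 21.24,49]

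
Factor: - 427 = - 7^1*61^1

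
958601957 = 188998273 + 769603684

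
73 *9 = 657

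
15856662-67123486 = - 51266824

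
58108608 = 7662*7584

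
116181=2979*39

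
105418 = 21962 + 83456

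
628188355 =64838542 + 563349813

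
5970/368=16 + 41/184  =  16.22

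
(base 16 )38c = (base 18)2E8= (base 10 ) 908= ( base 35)px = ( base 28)14C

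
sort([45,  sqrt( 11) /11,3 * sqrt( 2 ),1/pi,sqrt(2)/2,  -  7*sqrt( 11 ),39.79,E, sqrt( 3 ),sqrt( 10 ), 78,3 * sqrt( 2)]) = [ - 7*sqrt( 11),sqrt( 11)/11,1/pi,  sqrt(2)/2, sqrt ( 3),E,sqrt( 10 ),  3*sqrt( 2 )  ,  3*sqrt (2) , 39.79,45, 78]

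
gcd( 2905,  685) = 5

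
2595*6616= 17168520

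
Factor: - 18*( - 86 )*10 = 15480 = 2^3 * 3^2*5^1 * 43^1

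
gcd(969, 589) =19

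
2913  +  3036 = 5949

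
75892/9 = 8432 + 4/9 =8432.44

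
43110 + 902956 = 946066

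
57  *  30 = 1710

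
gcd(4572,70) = 2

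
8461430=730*11591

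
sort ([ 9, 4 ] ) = [4, 9] 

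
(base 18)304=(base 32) UG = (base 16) 3D0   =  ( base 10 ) 976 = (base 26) 1be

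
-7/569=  - 7/569 = - 0.01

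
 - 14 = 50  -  64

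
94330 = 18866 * 5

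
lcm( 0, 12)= 0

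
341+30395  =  30736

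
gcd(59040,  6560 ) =6560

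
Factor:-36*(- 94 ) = 2^3*3^2*47^1 = 3384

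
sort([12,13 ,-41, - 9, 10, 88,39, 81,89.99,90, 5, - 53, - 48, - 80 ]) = [ - 80, - 53, - 48, -41, -9 , 5,10, 12,13, 39, 81,88, 89.99 , 90]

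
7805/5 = 1561 = 1561.00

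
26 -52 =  - 26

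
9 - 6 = 3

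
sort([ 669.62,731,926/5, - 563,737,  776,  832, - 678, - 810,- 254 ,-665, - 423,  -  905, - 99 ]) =[  -  905,-810, - 678,-665 , - 563, - 423,  -  254, - 99,926/5,669.62,731,  737,776, 832]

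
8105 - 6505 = 1600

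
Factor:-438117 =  - 3^1*37^1*3947^1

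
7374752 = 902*8176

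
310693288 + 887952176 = 1198645464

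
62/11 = 62/11 = 5.64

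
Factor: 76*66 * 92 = 461472 = 2^5*3^1*11^1*19^1*23^1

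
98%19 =3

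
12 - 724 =-712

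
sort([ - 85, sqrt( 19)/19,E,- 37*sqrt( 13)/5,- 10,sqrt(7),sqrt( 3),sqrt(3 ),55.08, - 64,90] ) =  [ - 85,-64 , - 37*sqrt (13 ) /5, - 10,sqrt ( 19)/19,sqrt(3) , sqrt( 3 ), sqrt(7), E,55.08, 90]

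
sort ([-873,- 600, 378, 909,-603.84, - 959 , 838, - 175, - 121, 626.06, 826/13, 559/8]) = [  -  959,- 873,  -  603.84,-600,  -  175, - 121,826/13, 559/8, 378,626.06 , 838, 909 ] 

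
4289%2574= 1715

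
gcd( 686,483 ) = 7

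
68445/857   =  79 + 742/857 = 79.87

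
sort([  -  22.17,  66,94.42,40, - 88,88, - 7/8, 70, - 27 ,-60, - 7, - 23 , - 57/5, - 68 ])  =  [ - 88, - 68,- 60, - 27, -23, - 22.17, - 57/5, - 7, - 7/8, 40, 66, 70,88,94.42] 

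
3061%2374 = 687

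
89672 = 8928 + 80744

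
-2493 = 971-3464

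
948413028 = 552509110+395903918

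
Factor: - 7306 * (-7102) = 51887212 = 2^2*13^1 * 53^1*67^1 * 281^1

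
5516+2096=7612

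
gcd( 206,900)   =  2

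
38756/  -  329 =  - 118 + 66/329 = - 117.80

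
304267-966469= - 662202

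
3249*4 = 12996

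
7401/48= 2467/16 = 154.19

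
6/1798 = 3/899 = 0.00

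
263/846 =263/846 = 0.31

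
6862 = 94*73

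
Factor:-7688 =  - 2^3*31^2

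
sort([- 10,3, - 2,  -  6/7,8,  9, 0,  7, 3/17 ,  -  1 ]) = [  -  10,  -  2,  -  1, - 6/7,0, 3/17,3,7,8,9 ]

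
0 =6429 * 0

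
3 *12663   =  37989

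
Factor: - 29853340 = -2^2*5^1*11^1*135697^1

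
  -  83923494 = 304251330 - 388174824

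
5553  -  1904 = 3649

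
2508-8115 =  - 5607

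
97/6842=97/6842 = 0.01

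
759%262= 235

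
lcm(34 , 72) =1224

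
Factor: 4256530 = 2^1 * 5^1  *  425653^1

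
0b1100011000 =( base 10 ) 792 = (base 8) 1430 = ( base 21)1GF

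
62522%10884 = 8102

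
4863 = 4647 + 216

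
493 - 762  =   - 269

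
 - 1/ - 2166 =1/2166 = 0.00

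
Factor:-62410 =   -  2^1*5^1 * 79^2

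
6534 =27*242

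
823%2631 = 823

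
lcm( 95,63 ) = 5985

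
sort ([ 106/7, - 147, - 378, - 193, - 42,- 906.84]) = [- 906.84 , - 378, - 193  , - 147, - 42, 106/7 ]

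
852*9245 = 7876740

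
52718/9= 5857  +  5/9 = 5857.56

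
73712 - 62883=10829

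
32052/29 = 32052/29 = 1105.24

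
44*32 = 1408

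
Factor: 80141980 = 2^2*5^1 * 4007099^1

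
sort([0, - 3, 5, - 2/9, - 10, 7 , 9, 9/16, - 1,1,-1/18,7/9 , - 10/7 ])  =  [ - 10 ,  -  3  ,-10/7,  -  1 , - 2/9, - 1/18,0,9/16, 7/9, 1 , 5,  7, 9] 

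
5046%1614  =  204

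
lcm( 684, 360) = 6840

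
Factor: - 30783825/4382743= - 3^2*5^2 * 41^1*47^1 * 71^1*1429^( - 1) * 3067^( - 1) 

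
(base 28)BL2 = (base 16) 23fe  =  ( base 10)9214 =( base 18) 1A7G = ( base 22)j0i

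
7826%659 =577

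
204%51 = 0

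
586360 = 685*856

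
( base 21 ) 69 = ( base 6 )343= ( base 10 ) 135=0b10000111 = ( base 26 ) 55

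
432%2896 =432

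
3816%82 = 44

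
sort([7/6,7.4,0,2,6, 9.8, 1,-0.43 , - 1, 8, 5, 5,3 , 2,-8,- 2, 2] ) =[ -8, - 2, - 1, - 0.43 , 0, 1, 7/6,2,2,  2, 3, 5, 5,6,7.4, 8,9.8 ] 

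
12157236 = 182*66798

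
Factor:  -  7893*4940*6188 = -2^4 * 3^2*5^1* 7^1*13^2*17^1*19^1*877^1=-241278906960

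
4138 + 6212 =10350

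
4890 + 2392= 7282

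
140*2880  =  403200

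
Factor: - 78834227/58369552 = - 2^( - 4 )*349^( - 1)* 461^1  *  10453^(-1 )* 171007^1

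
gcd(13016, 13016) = 13016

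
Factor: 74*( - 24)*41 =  - 72816 = -2^4*3^1*37^1 * 41^1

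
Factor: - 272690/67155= - 134/33 = - 2^1*3^(-1 )*11^(-1)*67^1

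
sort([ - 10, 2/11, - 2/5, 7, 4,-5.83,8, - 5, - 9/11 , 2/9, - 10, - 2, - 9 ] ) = [ - 10, - 10, - 9, - 5.83, - 5, - 2, - 9/11,- 2/5, 2/11, 2/9,4,7 , 8]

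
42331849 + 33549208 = 75881057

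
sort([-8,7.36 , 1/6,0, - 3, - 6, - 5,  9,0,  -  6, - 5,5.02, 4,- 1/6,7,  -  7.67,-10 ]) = [  -  10, - 8, - 7.67, - 6,-6, - 5, - 5,-3, - 1/6,0,0, 1/6,  4, 5.02,7,7.36 , 9]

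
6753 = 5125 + 1628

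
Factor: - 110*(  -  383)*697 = 29364610 = 2^1*5^1*11^1*17^1*41^1*383^1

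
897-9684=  - 8787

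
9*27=243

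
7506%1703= 694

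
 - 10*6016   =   - 60160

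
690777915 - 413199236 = 277578679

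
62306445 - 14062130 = 48244315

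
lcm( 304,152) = 304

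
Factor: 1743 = 3^1*7^1*83^1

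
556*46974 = 26117544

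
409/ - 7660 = -1+ 7251/7660 = -0.05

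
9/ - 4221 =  - 1+468/469   =  - 0.00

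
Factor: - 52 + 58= 6  =  2^1*3^1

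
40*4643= 185720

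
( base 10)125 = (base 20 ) 65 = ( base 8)175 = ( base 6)325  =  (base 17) 76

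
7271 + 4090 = 11361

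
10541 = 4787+5754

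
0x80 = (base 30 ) 48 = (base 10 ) 128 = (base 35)3n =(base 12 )a8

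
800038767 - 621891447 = 178147320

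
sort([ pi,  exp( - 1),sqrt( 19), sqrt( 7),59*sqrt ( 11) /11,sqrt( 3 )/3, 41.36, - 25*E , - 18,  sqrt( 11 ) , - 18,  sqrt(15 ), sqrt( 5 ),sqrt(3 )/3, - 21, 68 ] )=[ - 25*E,  -  21,-18, - 18,exp( - 1 ), sqrt( 3 ) /3, sqrt( 3)/3, sqrt( 5),sqrt( 7 ),pi,  sqrt(11 ), sqrt(15), sqrt(19),59*sqrt(11)/11,41.36, 68]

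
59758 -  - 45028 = 104786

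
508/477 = 1 + 31/477=1.06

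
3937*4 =15748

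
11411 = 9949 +1462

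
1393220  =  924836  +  468384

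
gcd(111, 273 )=3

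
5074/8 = 2537/4 = 634.25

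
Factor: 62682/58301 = 2^1*3^1 * 31^1*173^(-1) = 186/173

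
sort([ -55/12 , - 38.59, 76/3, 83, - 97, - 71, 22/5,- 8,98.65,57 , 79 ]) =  [  -  97 , - 71, - 38.59 , - 8 , - 55/12,22/5,76/3, 57,  79, 83 , 98.65 ]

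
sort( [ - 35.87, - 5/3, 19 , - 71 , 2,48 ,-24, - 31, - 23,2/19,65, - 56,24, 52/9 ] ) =[-71,-56, - 35.87, - 31, - 24 , - 23, - 5/3, 2/19,2,52/9,19,24,48, 65]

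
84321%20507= 2293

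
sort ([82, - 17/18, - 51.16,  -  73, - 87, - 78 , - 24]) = [ - 87, - 78, - 73, - 51.16, - 24,- 17/18, 82 ] 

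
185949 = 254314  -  68365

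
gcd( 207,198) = 9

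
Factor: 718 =2^1*359^1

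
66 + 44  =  110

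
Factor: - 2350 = - 2^1*5^2*47^1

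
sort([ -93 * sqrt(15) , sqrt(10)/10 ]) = [ - 93*sqrt( 15),sqrt( 10) /10 ] 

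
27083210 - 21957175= 5126035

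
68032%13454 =762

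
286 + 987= 1273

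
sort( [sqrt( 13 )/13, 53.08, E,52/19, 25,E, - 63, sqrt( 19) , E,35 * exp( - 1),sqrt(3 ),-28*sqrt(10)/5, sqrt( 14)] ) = [ - 63,-28*sqrt (10) /5, sqrt(13)/13,  sqrt( 3), E, E,  E , 52/19,  sqrt(14), sqrt ( 19 ),  35 * exp(-1), 25,53.08 ]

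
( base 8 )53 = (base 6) 111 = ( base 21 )21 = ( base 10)43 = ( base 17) 29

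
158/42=79/21 = 3.76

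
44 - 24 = 20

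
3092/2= 1546 = 1546.00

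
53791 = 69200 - 15409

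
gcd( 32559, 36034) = 1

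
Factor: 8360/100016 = 2^( - 1)*5^1*7^( - 1 )*11^1*47^(- 1) = 55/658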